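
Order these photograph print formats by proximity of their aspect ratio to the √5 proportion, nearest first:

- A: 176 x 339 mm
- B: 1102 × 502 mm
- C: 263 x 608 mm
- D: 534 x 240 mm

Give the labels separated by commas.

D, B, C, A

Ratios: A = 339 / 176 ≈ 1.926; B = 1102 / 502 ≈ 2.195; C = 608 / 263 ≈ 2.312; D = 534 / 240 ≈ 2.225.
|Δ from 2.236|: A 0.310; B 0.041; C 0.076; D 0.011.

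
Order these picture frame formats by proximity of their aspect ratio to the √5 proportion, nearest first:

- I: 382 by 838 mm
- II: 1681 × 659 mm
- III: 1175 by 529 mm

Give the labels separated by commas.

III, I, II

Ratios: I = 838 / 382 ≈ 2.194; II = 1681 / 659 ≈ 2.551; III = 1175 / 529 ≈ 2.221.
|Δ from 2.236|: I 0.042; II 0.315; III 0.015.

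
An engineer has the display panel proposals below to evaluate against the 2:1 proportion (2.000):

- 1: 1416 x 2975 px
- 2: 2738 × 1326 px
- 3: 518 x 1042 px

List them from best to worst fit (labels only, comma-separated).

3, 2, 1

Ratios: 1 = 2975 / 1416 ≈ 2.101; 2 = 2738 / 1326 ≈ 2.065; 3 = 1042 / 518 ≈ 2.012.
|Δ from 2.000|: 1 0.101; 2 0.065; 3 0.012.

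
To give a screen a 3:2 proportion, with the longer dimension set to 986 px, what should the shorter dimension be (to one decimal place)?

657.3 px

3:2 = 1.50000.
Shorter side = 986 ÷ 1.50000 ≈ 657.333 → 657.3 px.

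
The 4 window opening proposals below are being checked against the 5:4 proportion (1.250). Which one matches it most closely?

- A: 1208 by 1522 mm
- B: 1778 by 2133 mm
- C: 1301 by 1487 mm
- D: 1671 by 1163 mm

A

Ratios (long/short): A ≈ 1.260; B ≈ 1.200; C ≈ 1.143; D ≈ 1.437.
5:4 ≈ 1.250; option A is nearest (Δ 0.010).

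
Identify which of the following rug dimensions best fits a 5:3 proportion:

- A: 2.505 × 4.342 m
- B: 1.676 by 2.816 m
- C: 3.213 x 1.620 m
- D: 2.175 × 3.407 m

Ratios (long/short): A ≈ 1.733; B ≈ 1.680; C ≈ 1.983; D ≈ 1.566.
5:3 ≈ 1.667; option B is nearest (Δ 0.013).

B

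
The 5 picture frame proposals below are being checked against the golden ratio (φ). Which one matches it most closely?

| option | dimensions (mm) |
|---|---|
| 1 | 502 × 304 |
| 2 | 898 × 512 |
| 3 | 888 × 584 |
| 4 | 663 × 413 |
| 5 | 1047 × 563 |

Ratios (long/short): 1 ≈ 1.651; 2 ≈ 1.754; 3 ≈ 1.521; 4 ≈ 1.605; 5 ≈ 1.860.
golden ratio ≈ 1.618; option 4 is nearest (Δ 0.013).

4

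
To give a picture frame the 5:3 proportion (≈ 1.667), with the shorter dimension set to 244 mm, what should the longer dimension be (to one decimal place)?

406.7 mm

5:3 ≈ 1.66667.
Longer side = 244 × 1.66667 ≈ 406.667 → 406.7 mm.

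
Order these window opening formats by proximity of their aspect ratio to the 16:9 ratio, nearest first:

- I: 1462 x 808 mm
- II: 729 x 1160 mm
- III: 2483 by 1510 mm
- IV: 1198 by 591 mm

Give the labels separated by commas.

Ratios: I = 1462 / 808 ≈ 1.809; II = 1160 / 729 ≈ 1.591; III = 2483 / 1510 ≈ 1.644; IV = 1198 / 591 ≈ 2.027.
|Δ from 1.778|: I 0.031; II 0.187; III 0.134; IV 0.249.

I, III, II, IV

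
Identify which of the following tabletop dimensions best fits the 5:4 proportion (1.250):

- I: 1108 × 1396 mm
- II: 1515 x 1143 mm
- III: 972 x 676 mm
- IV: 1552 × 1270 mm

Ratios (long/short): I ≈ 1.260; II ≈ 1.325; III ≈ 1.438; IV ≈ 1.222.
5:4 ≈ 1.250; option I is nearest (Δ 0.010).

I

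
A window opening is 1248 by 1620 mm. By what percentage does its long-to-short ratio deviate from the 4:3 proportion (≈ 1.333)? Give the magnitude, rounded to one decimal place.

2.6%

Ratio = 1620 / 1248 ≈ 1.2981.
Ideal 4:3 ≈ 1.3333. |1.2981 − 1.3333| / 1.3333 ≈ 2.64% → 2.6%.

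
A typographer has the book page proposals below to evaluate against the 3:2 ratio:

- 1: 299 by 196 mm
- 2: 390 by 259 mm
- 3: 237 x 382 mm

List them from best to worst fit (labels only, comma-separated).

2, 1, 3

Ratios: 1 = 299 / 196 ≈ 1.526; 2 = 390 / 259 ≈ 1.506; 3 = 382 / 237 ≈ 1.612.
|Δ from 1.500|: 1 0.026; 2 0.006; 3 0.112.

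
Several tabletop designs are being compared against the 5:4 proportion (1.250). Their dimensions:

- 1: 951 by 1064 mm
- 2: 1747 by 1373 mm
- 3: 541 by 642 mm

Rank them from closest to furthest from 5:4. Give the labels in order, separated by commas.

2, 3, 1

Ratios: 1 = 1064 / 951 ≈ 1.119; 2 = 1747 / 1373 ≈ 1.272; 3 = 642 / 541 ≈ 1.187.
|Δ from 1.250|: 1 0.131; 2 0.022; 3 0.063.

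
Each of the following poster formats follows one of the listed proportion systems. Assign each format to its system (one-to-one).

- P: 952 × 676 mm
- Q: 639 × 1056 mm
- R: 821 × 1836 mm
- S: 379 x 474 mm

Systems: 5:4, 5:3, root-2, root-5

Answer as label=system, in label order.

P=root-2, Q=5:3, R=root-5, S=5:4

P = 952/676 ≈ 1.408 → root-2 (1.414)
Q = 1056/639 ≈ 1.653 → 5:3 (1.667)
R = 1836/821 ≈ 2.236 → root-5 (2.236)
S = 474/379 ≈ 1.251 → 5:4 (1.250)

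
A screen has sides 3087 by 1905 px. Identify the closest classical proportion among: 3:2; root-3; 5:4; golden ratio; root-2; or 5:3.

golden ratio

3087/1905 ≈ 1.620. Nearest candidates are golden ratio (1.618, off by 0.002) and 5:3 (1.667, off by 0.047).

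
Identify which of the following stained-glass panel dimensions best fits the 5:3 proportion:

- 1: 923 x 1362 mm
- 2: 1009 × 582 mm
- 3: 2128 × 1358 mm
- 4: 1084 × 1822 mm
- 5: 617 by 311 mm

4

Target 5:3 ≈ 1.667.
1: 1.476 (Δ0.191)  2: 1.734 (Δ0.067)  3: 1.567 (Δ0.100)  4: 1.681 (Δ0.014)  5: 1.984 (Δ0.317)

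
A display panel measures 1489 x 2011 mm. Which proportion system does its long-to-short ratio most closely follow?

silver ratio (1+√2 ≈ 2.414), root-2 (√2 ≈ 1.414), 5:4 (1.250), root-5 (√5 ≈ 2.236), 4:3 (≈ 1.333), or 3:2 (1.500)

4:3

2011/1489 ≈ 1.351. Nearest candidates are 4:3 (1.333, off by 0.018) and root-2 (1.414, off by 0.063).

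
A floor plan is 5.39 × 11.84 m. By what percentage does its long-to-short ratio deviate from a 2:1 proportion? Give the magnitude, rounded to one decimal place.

Ratio = 11.84 / 5.39 ≈ 2.1967.
Ideal 2:1 = 2.0000. |2.1967 − 2.0000| / 2.0000 ≈ 9.83% → 9.8%.

9.8%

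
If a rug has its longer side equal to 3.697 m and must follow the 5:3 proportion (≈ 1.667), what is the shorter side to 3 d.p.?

2.218 m

5:3 ≈ 1.66667.
Shorter side = 3.697 ÷ 1.66667 ≈ 2.21820 → 2.218 m.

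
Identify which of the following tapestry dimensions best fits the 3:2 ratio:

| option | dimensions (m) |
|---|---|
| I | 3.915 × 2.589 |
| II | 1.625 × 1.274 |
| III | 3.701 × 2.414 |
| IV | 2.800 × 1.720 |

Ratios (long/short): I ≈ 1.512; II ≈ 1.276; III ≈ 1.533; IV ≈ 1.628.
3:2 ≈ 1.500; option I is nearest (Δ 0.012).

I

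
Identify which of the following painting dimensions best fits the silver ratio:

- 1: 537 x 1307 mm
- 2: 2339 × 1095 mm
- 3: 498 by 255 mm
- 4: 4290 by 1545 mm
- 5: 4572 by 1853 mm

1

Ratios (long/short): 1 ≈ 2.434; 2 ≈ 2.136; 3 ≈ 1.953; 4 ≈ 2.777; 5 ≈ 2.467.
silver ratio ≈ 2.414; option 1 is nearest (Δ 0.020).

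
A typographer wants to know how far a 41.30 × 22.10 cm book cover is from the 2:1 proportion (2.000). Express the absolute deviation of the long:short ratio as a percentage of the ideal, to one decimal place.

Ratio = 41.30 / 22.10 ≈ 1.8688.
Ideal 2:1 = 2.0000. |1.8688 − 2.0000| / 2.0000 ≈ 6.56% → 6.6%.

6.6%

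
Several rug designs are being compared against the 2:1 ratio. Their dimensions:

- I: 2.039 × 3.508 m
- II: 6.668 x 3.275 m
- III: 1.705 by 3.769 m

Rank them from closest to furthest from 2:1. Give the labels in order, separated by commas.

II, III, I

Ratios: I = 3.508 / 2.039 ≈ 1.720; II = 6.668 / 3.275 ≈ 2.036; III = 3.769 / 1.705 ≈ 2.211.
|Δ from 2.000|: I 0.280; II 0.036; III 0.211.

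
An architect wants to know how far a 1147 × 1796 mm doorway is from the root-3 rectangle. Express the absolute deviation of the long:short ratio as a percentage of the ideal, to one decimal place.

9.6%

Ratio = 1796 / 1147 ≈ 1.5658.
Ideal root-3 ≈ 1.7321. |1.5658 − 1.7321| / 1.7321 ≈ 9.60% → 9.6%.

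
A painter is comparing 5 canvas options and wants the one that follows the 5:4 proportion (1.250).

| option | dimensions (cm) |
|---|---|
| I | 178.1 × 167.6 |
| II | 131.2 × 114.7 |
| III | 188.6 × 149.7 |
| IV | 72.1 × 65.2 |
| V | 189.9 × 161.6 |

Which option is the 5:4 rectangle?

Ratios (long/short): I ≈ 1.063; II ≈ 1.144; III ≈ 1.260; IV ≈ 1.106; V ≈ 1.175.
5:4 ≈ 1.250; option III is nearest (Δ 0.010).

III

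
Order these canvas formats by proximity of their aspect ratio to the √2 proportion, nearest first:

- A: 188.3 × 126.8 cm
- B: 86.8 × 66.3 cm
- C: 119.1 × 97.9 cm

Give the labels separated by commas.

A, B, C

Ratios: A = 188.3 / 126.8 ≈ 1.485; B = 86.8 / 66.3 ≈ 1.309; C = 119.1 / 97.9 ≈ 1.217.
|Δ from 1.414|: A 0.071; B 0.105; C 0.197.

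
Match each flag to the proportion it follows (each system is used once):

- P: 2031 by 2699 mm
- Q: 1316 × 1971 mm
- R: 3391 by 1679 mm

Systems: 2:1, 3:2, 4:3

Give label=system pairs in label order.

Ratios: P ≈ 1.329; Q ≈ 1.498; R ≈ 2.020.
Targets: 2:1 ≈ 2.000; 3:2 ≈ 1.500; 4:3 ≈ 1.333.

P=4:3, Q=3:2, R=2:1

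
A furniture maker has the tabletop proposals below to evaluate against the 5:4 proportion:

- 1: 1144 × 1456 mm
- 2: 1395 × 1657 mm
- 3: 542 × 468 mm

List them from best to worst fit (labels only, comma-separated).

1: 1456/1144 ≈ 1.273 → |1.273 − 1.250| = 0.023
2: 1657/1395 ≈ 1.188 → |1.188 − 1.250| = 0.062
3: 542/468 ≈ 1.158 → |1.158 − 1.250| = 0.092

1, 2, 3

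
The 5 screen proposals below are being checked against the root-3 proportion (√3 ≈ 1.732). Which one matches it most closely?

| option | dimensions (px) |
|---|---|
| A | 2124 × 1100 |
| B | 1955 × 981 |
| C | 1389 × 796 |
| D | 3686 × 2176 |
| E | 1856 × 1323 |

Target root-3 ≈ 1.732.
A: 1.931 (Δ0.199)  B: 1.993 (Δ0.261)  C: 1.745 (Δ0.013)  D: 1.694 (Δ0.038)  E: 1.403 (Δ0.329)

C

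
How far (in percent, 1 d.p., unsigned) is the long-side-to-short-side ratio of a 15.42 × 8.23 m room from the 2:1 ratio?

Ratio = 15.42 / 8.23 ≈ 1.8736.
Ideal 2:1 = 2.0000. |1.8736 − 2.0000| / 2.0000 ≈ 6.32% → 6.3%.

6.3%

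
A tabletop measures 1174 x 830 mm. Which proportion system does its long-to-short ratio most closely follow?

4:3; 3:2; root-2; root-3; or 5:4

Ratio = 1174 / 830 ≈ 1.414.
Distances: 4:3 1.333 (Δ 0.081); 3:2 1.500 (Δ 0.086); root-2 1.414 (Δ 0.000); root-3 1.732 (Δ 0.318); 5:4 1.250 (Δ 0.164).

root-2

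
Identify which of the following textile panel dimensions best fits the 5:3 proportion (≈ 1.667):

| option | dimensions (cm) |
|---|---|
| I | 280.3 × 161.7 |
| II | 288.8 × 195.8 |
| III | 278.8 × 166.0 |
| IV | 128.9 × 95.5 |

III

Ratios (long/short): I ≈ 1.733; II ≈ 1.475; III ≈ 1.680; IV ≈ 1.350.
5:3 ≈ 1.667; option III is nearest (Δ 0.013).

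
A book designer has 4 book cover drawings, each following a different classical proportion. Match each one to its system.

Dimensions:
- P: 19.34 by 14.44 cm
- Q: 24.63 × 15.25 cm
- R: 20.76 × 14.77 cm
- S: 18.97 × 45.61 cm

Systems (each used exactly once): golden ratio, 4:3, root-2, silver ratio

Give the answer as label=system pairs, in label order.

P=4:3, Q=golden ratio, R=root-2, S=silver ratio

Ratios: P ≈ 1.339; Q ≈ 1.615; R ≈ 1.406; S ≈ 2.404.
Targets: golden ratio ≈ 1.618; 4:3 ≈ 1.333; root-2 ≈ 1.414; silver ratio ≈ 2.414.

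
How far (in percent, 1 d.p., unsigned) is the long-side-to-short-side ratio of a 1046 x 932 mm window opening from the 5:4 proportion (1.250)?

10.2%

Ratio = 1046 / 932 ≈ 1.1223.
Ideal 5:4 = 1.2500. |1.1223 − 1.2500| / 1.2500 ≈ 10.22% → 10.2%.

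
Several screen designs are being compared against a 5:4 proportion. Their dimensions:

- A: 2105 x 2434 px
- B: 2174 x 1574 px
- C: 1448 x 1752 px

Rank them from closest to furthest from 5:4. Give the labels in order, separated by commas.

C, A, B

A: 2434/2105 ≈ 1.156 → |1.156 − 1.250| = 0.094
B: 2174/1574 ≈ 1.381 → |1.381 − 1.250| = 0.131
C: 1752/1448 ≈ 1.210 → |1.210 − 1.250| = 0.040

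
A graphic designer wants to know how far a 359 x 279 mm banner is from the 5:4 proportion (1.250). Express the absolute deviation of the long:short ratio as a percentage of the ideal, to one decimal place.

2.9%

Ratio = 359 / 279 ≈ 1.2867.
Ideal 5:4 = 1.2500. |1.2867 − 1.2500| / 1.2500 ≈ 2.94% → 2.9%.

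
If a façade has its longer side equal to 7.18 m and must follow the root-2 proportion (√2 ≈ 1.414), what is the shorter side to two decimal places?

5.08 m

root-2 ≈ 1.41421.
Shorter side = 7.18 ÷ 1.41421 ≈ 5.0770 → 5.08 m.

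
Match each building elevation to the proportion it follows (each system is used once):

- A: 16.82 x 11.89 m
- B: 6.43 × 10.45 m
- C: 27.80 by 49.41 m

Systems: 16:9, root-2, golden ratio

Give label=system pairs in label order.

Ratios: A ≈ 1.415; B ≈ 1.625; C ≈ 1.777.
Targets: 16:9 ≈ 1.778; root-2 ≈ 1.414; golden ratio ≈ 1.618.

A=root-2, B=golden ratio, C=16:9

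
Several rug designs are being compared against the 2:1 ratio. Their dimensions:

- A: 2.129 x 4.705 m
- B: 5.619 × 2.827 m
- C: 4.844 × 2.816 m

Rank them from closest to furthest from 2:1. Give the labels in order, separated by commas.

Ratios: A = 4.705 / 2.129 ≈ 2.210; B = 5.619 / 2.827 ≈ 1.988; C = 4.844 / 2.816 ≈ 1.720.
|Δ from 2.000|: A 0.210; B 0.012; C 0.280.

B, A, C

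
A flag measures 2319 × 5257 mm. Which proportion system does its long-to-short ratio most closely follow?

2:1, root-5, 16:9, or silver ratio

Ratio = 5257 / 2319 ≈ 2.267.
Distances: 2:1 2.000 (Δ 0.267); root-5 2.236 (Δ 0.031); 16:9 1.778 (Δ 0.489); silver ratio 2.414 (Δ 0.147).

root-5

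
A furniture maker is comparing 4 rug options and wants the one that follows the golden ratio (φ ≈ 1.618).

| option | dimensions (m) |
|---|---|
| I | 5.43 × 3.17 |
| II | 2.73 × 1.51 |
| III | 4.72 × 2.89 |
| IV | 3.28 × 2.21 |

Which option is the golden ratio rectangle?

Target golden ratio ≈ 1.618.
I: 1.713 (Δ0.095)  II: 1.808 (Δ0.190)  III: 1.633 (Δ0.015)  IV: 1.484 (Δ0.134)

III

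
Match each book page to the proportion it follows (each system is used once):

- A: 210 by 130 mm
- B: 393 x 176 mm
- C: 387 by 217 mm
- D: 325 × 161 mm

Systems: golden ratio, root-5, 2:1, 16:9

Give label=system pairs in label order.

A=golden ratio, B=root-5, C=16:9, D=2:1

A = 210/130 ≈ 1.615 → golden ratio (1.618)
B = 393/176 ≈ 2.233 → root-5 (2.236)
C = 387/217 ≈ 1.783 → 16:9 (1.778)
D = 325/161 ≈ 2.019 → 2:1 (2.000)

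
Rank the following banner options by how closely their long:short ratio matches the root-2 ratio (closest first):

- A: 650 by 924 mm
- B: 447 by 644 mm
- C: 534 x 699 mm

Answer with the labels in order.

A, B, C

Ratios: A = 924 / 650 ≈ 1.422; B = 644 / 447 ≈ 1.441; C = 699 / 534 ≈ 1.309.
|Δ from 1.414|: A 0.008; B 0.027; C 0.105.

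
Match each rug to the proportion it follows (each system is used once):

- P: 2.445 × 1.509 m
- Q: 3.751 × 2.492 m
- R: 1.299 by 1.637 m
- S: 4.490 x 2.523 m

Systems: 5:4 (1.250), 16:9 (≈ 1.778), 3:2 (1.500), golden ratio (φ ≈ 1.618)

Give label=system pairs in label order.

Ratios: P ≈ 1.620; Q ≈ 1.505; R ≈ 1.260; S ≈ 1.780.
Targets: 5:4 ≈ 1.250; 16:9 ≈ 1.778; 3:2 ≈ 1.500; golden ratio ≈ 1.618.

P=golden ratio, Q=3:2, R=5:4, S=16:9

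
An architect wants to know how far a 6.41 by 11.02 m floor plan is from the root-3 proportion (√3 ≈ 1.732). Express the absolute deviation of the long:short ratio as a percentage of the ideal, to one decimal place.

Ratio = 11.02 / 6.41 ≈ 1.7192.
Ideal root-3 ≈ 1.7321. |1.7192 − 1.7321| / 1.7321 ≈ 0.74% → 0.7%.

0.7%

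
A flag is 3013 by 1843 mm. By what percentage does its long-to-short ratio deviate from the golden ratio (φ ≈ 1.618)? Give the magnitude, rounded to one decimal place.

1.0%

Ratio = 3013 / 1843 ≈ 1.6348.
Ideal golden ratio ≈ 1.6180. |1.6348 − 1.6180| / 1.6180 ≈ 1.04% → 1.0%.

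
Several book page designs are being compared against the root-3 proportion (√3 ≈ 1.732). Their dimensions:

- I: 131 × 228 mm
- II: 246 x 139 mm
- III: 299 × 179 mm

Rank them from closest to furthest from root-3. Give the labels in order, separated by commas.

I, II, III

I: 228/131 ≈ 1.740 → |1.740 − 1.732| = 0.008
II: 246/139 ≈ 1.770 → |1.770 − 1.732| = 0.038
III: 299/179 ≈ 1.670 → |1.670 − 1.732| = 0.062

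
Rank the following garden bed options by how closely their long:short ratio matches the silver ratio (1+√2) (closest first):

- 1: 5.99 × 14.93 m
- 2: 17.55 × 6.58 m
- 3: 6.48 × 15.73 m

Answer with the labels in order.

3, 1, 2

Ratios: 1 = 14.93 / 5.99 ≈ 2.492; 2 = 17.55 / 6.58 ≈ 2.667; 3 = 15.73 / 6.48 ≈ 2.427.
|Δ from 2.414|: 1 0.078; 2 0.253; 3 0.013.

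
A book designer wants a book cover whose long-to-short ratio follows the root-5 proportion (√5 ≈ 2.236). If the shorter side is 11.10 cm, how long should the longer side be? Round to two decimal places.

root-5 ≈ 2.23607.
Longer side = 11.10 × 2.23607 ≈ 24.8204 → 24.82 cm.

24.82 cm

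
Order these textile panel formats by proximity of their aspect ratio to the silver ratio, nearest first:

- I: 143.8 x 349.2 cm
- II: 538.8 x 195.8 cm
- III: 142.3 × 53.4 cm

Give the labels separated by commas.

I: 349.2/143.8 ≈ 2.428 → |2.428 − 2.414| = 0.014
II: 538.8/195.8 ≈ 2.752 → |2.752 − 2.414| = 0.338
III: 142.3/53.4 ≈ 2.665 → |2.665 − 2.414| = 0.251

I, III, II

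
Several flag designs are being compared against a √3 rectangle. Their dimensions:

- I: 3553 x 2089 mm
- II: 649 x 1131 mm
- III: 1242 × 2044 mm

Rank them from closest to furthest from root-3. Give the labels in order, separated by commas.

II, I, III

Ratios: I = 3553 / 2089 ≈ 1.701; II = 1131 / 649 ≈ 1.743; III = 2044 / 1242 ≈ 1.646.
|Δ from 1.732|: I 0.031; II 0.011; III 0.086.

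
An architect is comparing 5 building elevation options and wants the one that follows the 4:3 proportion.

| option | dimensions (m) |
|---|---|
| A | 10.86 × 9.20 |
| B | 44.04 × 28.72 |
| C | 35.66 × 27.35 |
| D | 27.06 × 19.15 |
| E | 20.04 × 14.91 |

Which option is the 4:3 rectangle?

Ratios (long/short): A ≈ 1.180; B ≈ 1.533; C ≈ 1.304; D ≈ 1.413; E ≈ 1.344.
4:3 ≈ 1.333; option E is nearest (Δ 0.011).

E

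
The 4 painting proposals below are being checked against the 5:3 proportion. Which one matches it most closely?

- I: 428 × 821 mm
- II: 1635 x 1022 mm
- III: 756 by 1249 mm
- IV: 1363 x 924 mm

III

Ratios (long/short): I ≈ 1.918; II ≈ 1.600; III ≈ 1.652; IV ≈ 1.475.
5:3 ≈ 1.667; option III is nearest (Δ 0.015).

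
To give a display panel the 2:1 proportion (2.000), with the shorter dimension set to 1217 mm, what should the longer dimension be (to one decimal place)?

2434.0 mm

2:1 = 2.00000.
Longer side = 1217 × 2.00000 ≈ 2434.000 → 2434.0 mm.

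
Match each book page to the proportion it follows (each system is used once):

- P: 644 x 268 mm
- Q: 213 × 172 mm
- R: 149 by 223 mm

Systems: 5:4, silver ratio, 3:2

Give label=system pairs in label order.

P=silver ratio, Q=5:4, R=3:2

P = 644/268 ≈ 2.403 → silver ratio (2.414)
Q = 213/172 ≈ 1.238 → 5:4 (1.250)
R = 223/149 ≈ 1.497 → 3:2 (1.500)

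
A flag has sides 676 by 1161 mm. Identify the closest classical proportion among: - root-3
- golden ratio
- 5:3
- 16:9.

root-3

Ratio = 1161 / 676 ≈ 1.717.
Distances: root-3 1.732 (Δ 0.015); golden ratio 1.618 (Δ 0.099); 5:3 1.667 (Δ 0.050); 16:9 1.778 (Δ 0.061).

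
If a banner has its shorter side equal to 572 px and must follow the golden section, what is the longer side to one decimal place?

925.5 px

golden ratio ≈ 1.61803.
Longer side = 572 × 1.61803 ≈ 925.513 → 925.5 px.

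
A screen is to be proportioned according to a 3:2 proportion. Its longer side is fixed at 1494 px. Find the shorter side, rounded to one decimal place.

3:2 = 1.50000.
Shorter side = 1494 ÷ 1.50000 ≈ 996.000 → 996.0 px.

996.0 px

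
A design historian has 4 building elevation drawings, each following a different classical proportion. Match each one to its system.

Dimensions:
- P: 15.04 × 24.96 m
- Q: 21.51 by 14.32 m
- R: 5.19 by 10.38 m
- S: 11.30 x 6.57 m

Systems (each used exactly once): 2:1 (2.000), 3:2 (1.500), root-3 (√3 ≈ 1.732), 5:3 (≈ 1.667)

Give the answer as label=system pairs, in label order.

P=5:3, Q=3:2, R=2:1, S=root-3

P = 24.96/15.04 ≈ 1.660 → 5:3 (1.667)
Q = 21.51/14.32 ≈ 1.502 → 3:2 (1.500)
R = 10.38/5.19 ≈ 2.000 → 2:1 (2.000)
S = 11.30/6.57 ≈ 1.720 → root-3 (1.732)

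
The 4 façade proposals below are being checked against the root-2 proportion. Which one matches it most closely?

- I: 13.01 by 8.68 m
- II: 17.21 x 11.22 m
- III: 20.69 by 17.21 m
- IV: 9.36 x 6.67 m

Ratios (long/short): I ≈ 1.499; II ≈ 1.534; III ≈ 1.202; IV ≈ 1.403.
root-2 ≈ 1.414; option IV is nearest (Δ 0.011).

IV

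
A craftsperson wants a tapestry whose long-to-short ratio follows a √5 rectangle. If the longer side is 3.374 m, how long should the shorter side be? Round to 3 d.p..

root-5 ≈ 2.23607.
Shorter side = 3.374 ÷ 2.23607 ≈ 1.50890 → 1.509 m.

1.509 m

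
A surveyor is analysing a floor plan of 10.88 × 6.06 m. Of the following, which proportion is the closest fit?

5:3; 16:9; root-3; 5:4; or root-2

Ratio = 10.88 / 6.06 ≈ 1.795.
Distances: 5:3 1.667 (Δ 0.128); 16:9 1.778 (Δ 0.017); root-3 1.732 (Δ 0.063); 5:4 1.250 (Δ 0.545); root-2 1.414 (Δ 0.381).

16:9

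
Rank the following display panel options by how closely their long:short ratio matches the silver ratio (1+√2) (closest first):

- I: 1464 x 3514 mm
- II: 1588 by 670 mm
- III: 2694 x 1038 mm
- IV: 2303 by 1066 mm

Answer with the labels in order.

I, II, III, IV

Ratios: I = 3514 / 1464 ≈ 2.400; II = 1588 / 670 ≈ 2.370; III = 2694 / 1038 ≈ 2.595; IV = 2303 / 1066 ≈ 2.160.
|Δ from 2.414|: I 0.014; II 0.044; III 0.181; IV 0.254.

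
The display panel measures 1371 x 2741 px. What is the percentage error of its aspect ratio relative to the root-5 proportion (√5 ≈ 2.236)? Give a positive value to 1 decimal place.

10.6%

Ratio = 2741 / 1371 ≈ 1.9993.
Ideal root-5 ≈ 2.2361. |1.9993 − 2.2361| / 2.2361 ≈ 10.59% → 10.6%.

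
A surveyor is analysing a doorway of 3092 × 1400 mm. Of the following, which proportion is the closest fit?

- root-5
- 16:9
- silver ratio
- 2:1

Ratio = 3092 / 1400 ≈ 2.209.
Distances: root-5 2.236 (Δ 0.027); 16:9 1.778 (Δ 0.431); silver ratio 2.414 (Δ 0.205); 2:1 2.000 (Δ 0.209).

root-5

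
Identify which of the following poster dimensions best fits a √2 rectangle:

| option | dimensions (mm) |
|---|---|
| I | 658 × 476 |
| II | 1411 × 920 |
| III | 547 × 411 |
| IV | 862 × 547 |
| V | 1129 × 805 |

V

Ratios (long/short): I ≈ 1.382; II ≈ 1.534; III ≈ 1.331; IV ≈ 1.576; V ≈ 1.402.
root-2 ≈ 1.414; option V is nearest (Δ 0.012).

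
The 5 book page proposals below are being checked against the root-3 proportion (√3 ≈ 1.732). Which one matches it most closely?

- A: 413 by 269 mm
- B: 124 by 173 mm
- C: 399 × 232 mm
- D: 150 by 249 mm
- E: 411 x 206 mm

C

Ratios (long/short): A ≈ 1.535; B ≈ 1.395; C ≈ 1.720; D ≈ 1.660; E ≈ 1.995.
root-3 ≈ 1.732; option C is nearest (Δ 0.012).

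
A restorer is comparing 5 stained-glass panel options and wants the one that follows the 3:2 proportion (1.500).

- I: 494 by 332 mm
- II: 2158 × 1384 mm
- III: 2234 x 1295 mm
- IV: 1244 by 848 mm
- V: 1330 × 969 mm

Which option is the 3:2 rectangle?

Target 3:2 ≈ 1.500.
I: 1.488 (Δ0.012)  II: 1.559 (Δ0.059)  III: 1.725 (Δ0.225)  IV: 1.467 (Δ0.033)  V: 1.373 (Δ0.127)

I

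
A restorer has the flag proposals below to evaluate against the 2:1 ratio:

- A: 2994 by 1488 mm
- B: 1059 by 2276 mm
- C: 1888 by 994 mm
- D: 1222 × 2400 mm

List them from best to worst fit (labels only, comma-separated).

A, D, C, B

A: 2994/1488 ≈ 2.012 → |2.012 − 2.000| = 0.012
B: 2276/1059 ≈ 2.149 → |2.149 − 2.000| = 0.149
C: 1888/994 ≈ 1.899 → |1.899 − 2.000| = 0.101
D: 2400/1222 ≈ 1.964 → |1.964 − 2.000| = 0.036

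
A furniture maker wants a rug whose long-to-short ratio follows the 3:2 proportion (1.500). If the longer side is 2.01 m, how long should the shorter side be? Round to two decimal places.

1.34 m

3:2 = 1.50000.
Shorter side = 2.01 ÷ 1.50000 ≈ 1.3400 → 1.34 m.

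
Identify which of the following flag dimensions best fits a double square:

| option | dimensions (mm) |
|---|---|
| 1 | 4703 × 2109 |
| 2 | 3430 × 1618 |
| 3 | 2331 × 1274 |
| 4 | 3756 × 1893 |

Target 2:1 ≈ 2.000.
1: 2.230 (Δ0.230)  2: 2.120 (Δ0.120)  3: 1.830 (Δ0.170)  4: 1.984 (Δ0.016)

4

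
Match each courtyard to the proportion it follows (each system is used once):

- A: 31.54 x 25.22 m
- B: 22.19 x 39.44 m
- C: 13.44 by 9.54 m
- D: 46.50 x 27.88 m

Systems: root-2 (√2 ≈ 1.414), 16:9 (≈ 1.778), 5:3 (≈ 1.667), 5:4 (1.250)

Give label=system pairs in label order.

A=5:4, B=16:9, C=root-2, D=5:3

A = 31.54/25.22 ≈ 1.251 → 5:4 (1.250)
B = 39.44/22.19 ≈ 1.777 → 16:9 (1.778)
C = 13.44/9.54 ≈ 1.409 → root-2 (1.414)
D = 46.50/27.88 ≈ 1.668 → 5:3 (1.667)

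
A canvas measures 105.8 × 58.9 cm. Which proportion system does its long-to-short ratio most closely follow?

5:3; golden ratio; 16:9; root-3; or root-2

16:9

Ratio = 105.8 / 58.9 ≈ 1.796.
Distances: 5:3 1.667 (Δ 0.129); golden ratio 1.618 (Δ 0.178); 16:9 1.778 (Δ 0.018); root-3 1.732 (Δ 0.064); root-2 1.414 (Δ 0.382).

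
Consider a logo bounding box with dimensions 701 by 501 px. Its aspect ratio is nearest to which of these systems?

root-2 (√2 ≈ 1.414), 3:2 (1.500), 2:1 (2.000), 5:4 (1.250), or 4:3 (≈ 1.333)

Ratio = 701 / 501 ≈ 1.399.
Distances: root-2 1.414 (Δ 0.015); 3:2 1.500 (Δ 0.101); 2:1 2.000 (Δ 0.601); 5:4 1.250 (Δ 0.149); 4:3 1.333 (Δ 0.066).

root-2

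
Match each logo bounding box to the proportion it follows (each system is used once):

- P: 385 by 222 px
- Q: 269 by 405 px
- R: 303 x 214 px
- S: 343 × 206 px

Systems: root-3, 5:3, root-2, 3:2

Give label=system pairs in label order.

P=root-3, Q=3:2, R=root-2, S=5:3

P = 385/222 ≈ 1.734 → root-3 (1.732)
Q = 405/269 ≈ 1.506 → 3:2 (1.500)
R = 303/214 ≈ 1.416 → root-2 (1.414)
S = 343/206 ≈ 1.665 → 5:3 (1.667)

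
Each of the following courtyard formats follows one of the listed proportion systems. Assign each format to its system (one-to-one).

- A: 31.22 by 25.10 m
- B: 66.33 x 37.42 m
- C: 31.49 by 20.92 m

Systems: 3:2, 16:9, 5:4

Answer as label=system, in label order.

A = 31.22/25.10 ≈ 1.244 → 5:4 (1.250)
B = 66.33/37.42 ≈ 1.773 → 16:9 (1.778)
C = 31.49/20.92 ≈ 1.505 → 3:2 (1.500)

A=5:4, B=16:9, C=3:2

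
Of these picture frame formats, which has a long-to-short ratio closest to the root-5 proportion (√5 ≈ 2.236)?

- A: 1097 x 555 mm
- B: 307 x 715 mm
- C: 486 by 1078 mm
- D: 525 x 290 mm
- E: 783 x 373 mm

C

Ratios (long/short): A ≈ 1.977; B ≈ 2.329; C ≈ 2.218; D ≈ 1.810; E ≈ 2.099.
root-5 ≈ 2.236; option C is nearest (Δ 0.018).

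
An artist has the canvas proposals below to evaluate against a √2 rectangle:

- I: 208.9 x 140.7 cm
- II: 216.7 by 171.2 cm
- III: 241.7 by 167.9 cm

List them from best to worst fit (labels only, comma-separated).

III, I, II

Ratios: I = 208.9 / 140.7 ≈ 1.485; II = 216.7 / 171.2 ≈ 1.266; III = 241.7 / 167.9 ≈ 1.440.
|Δ from 1.414|: I 0.071; II 0.148; III 0.026.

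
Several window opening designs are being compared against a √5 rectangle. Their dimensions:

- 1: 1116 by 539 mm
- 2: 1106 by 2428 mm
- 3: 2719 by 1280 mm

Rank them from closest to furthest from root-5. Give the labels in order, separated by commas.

Ratios: 1 = 1116 / 539 ≈ 2.071; 2 = 2428 / 1106 ≈ 2.195; 3 = 2719 / 1280 ≈ 2.124.
|Δ from 2.236|: 1 0.165; 2 0.041; 3 0.112.

2, 3, 1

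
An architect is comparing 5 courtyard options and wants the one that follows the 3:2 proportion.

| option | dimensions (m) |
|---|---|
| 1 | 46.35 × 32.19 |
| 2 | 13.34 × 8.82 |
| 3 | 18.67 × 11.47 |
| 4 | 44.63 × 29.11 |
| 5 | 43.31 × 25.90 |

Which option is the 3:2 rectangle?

Ratios (long/short): 1 ≈ 1.440; 2 ≈ 1.512; 3 ≈ 1.628; 4 ≈ 1.533; 5 ≈ 1.672.
3:2 ≈ 1.500; option 2 is nearest (Δ 0.012).

2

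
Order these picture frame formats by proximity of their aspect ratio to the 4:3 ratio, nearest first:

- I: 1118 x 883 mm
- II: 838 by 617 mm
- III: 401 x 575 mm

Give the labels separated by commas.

II, I, III

I: 1118/883 ≈ 1.266 → |1.266 − 1.333| = 0.067
II: 838/617 ≈ 1.358 → |1.358 − 1.333| = 0.025
III: 575/401 ≈ 1.434 → |1.434 − 1.333| = 0.101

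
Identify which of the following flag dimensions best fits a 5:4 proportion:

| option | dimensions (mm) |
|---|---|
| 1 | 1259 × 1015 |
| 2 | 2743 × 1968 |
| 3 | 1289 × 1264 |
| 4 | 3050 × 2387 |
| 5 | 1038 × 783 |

Target 5:4 ≈ 1.250.
1: 1.240 (Δ0.010)  2: 1.394 (Δ0.144)  3: 1.020 (Δ0.230)  4: 1.278 (Δ0.028)  5: 1.326 (Δ0.076)

1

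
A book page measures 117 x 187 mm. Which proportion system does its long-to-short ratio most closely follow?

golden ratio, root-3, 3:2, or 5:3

golden ratio

187/117 ≈ 1.598. Nearest candidates are golden ratio (1.618, off by 0.020) and 5:3 (1.667, off by 0.069).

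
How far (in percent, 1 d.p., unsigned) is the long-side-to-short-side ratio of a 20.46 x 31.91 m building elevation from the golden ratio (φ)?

3.6%

Ratio = 31.91 / 20.46 ≈ 1.5596.
Ideal golden ratio ≈ 1.6180. |1.5596 − 1.6180| / 1.6180 ≈ 3.61% → 3.6%.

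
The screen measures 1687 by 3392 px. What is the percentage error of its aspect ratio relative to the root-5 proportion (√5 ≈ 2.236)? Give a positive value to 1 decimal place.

Ratio = 3392 / 1687 ≈ 2.0107.
Ideal root-5 ≈ 2.2361. |2.0107 − 2.2361| / 2.2361 ≈ 10.08% → 10.1%.

10.1%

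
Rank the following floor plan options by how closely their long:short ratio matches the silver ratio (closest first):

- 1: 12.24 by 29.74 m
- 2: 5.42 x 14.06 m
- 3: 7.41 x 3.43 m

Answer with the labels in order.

1, 2, 3

Ratios: 1 = 29.74 / 12.24 ≈ 2.430; 2 = 14.06 / 5.42 ≈ 2.594; 3 = 7.41 / 3.43 ≈ 2.160.
|Δ from 2.414|: 1 0.016; 2 0.180; 3 0.254.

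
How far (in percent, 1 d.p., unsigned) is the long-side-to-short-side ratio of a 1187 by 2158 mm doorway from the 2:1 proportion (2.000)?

Ratio = 2158 / 1187 ≈ 1.8180.
Ideal 2:1 = 2.0000. |1.8180 − 2.0000| / 2.0000 ≈ 9.10% → 9.1%.

9.1%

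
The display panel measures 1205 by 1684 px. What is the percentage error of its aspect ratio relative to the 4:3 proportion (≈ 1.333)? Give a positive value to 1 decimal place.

Ratio = 1684 / 1205 ≈ 1.3975.
Ideal 4:3 ≈ 1.3333. |1.3975 − 1.3333| / 1.3333 ≈ 4.82% → 4.8%.

4.8%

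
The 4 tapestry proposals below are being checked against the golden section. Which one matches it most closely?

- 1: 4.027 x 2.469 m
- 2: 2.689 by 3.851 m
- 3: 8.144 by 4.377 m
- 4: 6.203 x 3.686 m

Ratios (long/short): 1 ≈ 1.631; 2 ≈ 1.432; 3 ≈ 1.861; 4 ≈ 1.683.
golden ratio ≈ 1.618; option 1 is nearest (Δ 0.013).

1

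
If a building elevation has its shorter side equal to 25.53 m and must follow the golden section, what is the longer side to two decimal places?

41.31 m

golden ratio ≈ 1.61803.
Longer side = 25.53 × 1.61803 ≈ 41.3083 → 41.31 m.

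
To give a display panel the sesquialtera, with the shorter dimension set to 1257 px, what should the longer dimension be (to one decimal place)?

1885.5 px

3:2 = 1.50000.
Longer side = 1257 × 1.50000 ≈ 1885.500 → 1885.5 px.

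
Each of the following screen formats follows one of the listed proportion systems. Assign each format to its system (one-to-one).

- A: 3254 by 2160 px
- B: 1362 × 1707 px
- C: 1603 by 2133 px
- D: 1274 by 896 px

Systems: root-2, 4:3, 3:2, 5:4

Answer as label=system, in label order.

A = 3254/2160 ≈ 1.506 → 3:2 (1.500)
B = 1707/1362 ≈ 1.253 → 5:4 (1.250)
C = 2133/1603 ≈ 1.331 → 4:3 (1.333)
D = 1274/896 ≈ 1.422 → root-2 (1.414)

A=3:2, B=5:4, C=4:3, D=root-2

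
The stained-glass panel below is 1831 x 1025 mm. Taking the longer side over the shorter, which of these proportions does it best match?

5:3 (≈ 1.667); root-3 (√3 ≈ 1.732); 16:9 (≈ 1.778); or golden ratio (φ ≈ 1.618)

16:9

Ratio = 1831 / 1025 ≈ 1.786.
Distances: 5:3 1.667 (Δ 0.119); root-3 1.732 (Δ 0.054); 16:9 1.778 (Δ 0.008); golden ratio 1.618 (Δ 0.168).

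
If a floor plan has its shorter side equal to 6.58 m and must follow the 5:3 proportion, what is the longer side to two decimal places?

5:3 ≈ 1.66667.
Longer side = 6.58 × 1.66667 ≈ 10.9667 → 10.97 m.

10.97 m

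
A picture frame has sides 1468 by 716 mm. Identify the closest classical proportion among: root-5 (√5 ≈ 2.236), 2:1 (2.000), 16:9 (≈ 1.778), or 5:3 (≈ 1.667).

2:1

Ratio = 1468 / 716 ≈ 2.050.
Distances: root-5 2.236 (Δ 0.186); 2:1 2.000 (Δ 0.050); 16:9 1.778 (Δ 0.272); 5:3 1.667 (Δ 0.383).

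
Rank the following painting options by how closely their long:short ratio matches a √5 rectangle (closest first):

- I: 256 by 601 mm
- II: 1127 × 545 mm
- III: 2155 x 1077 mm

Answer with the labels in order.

I, II, III

I: 601/256 ≈ 2.348 → |2.348 − 2.236| = 0.112
II: 1127/545 ≈ 2.068 → |2.068 − 2.236| = 0.168
III: 2155/1077 ≈ 2.001 → |2.001 − 2.236| = 0.235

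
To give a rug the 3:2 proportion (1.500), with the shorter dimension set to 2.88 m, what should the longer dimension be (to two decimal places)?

4.32 m

3:2 = 1.50000.
Longer side = 2.88 × 1.50000 ≈ 4.3200 → 4.32 m.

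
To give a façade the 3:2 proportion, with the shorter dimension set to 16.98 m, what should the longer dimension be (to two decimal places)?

25.47 m

3:2 = 1.50000.
Longer side = 16.98 × 1.50000 ≈ 25.4700 → 25.47 m.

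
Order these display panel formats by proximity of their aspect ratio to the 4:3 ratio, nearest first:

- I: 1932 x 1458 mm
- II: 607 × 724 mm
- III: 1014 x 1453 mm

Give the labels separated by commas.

Ratios: I = 1932 / 1458 ≈ 1.325; II = 724 / 607 ≈ 1.193; III = 1453 / 1014 ≈ 1.433.
|Δ from 1.333|: I 0.008; II 0.140; III 0.100.

I, III, II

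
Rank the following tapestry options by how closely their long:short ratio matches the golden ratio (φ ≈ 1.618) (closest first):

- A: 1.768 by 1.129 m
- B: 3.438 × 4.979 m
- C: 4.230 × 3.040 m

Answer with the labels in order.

A: 1.768/1.129 ≈ 1.566 → |1.566 − 1.618| = 0.052
B: 4.979/3.438 ≈ 1.448 → |1.448 − 1.618| = 0.170
C: 4.230/3.040 ≈ 1.391 → |1.391 − 1.618| = 0.227

A, B, C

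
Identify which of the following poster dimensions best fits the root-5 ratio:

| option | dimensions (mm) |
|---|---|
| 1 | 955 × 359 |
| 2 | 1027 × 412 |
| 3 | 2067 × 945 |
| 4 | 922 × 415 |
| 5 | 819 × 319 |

4

Target root-5 ≈ 2.236.
1: 2.660 (Δ0.424)  2: 2.493 (Δ0.257)  3: 2.187 (Δ0.049)  4: 2.222 (Δ0.014)  5: 2.567 (Δ0.331)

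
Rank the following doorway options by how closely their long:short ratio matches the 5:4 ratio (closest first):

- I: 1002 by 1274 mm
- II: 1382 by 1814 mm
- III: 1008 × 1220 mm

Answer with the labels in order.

I, III, II

I: 1274/1002 ≈ 1.271 → |1.271 − 1.250| = 0.021
II: 1814/1382 ≈ 1.313 → |1.313 − 1.250| = 0.063
III: 1220/1008 ≈ 1.210 → |1.210 − 1.250| = 0.040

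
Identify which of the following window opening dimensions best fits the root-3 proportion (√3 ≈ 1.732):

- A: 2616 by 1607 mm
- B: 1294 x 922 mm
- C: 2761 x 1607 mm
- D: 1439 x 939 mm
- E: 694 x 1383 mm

Target root-3 ≈ 1.732.
A: 1.628 (Δ0.104)  B: 1.403 (Δ0.329)  C: 1.718 (Δ0.014)  D: 1.532 (Δ0.200)  E: 1.993 (Δ0.261)

C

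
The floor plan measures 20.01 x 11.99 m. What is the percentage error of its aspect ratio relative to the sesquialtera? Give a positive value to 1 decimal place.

11.3%

Ratio = 20.01 / 11.99 ≈ 1.6689.
Ideal 3:2 = 1.5000. |1.6689 − 1.5000| / 1.5000 ≈ 11.26% → 11.3%.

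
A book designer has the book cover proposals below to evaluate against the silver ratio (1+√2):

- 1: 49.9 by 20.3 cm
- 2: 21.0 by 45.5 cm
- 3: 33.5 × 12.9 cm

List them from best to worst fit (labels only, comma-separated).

Ratios: 1 = 49.9 / 20.3 ≈ 2.458; 2 = 45.5 / 21.0 ≈ 2.167; 3 = 33.5 / 12.9 ≈ 2.597.
|Δ from 2.414|: 1 0.044; 2 0.247; 3 0.183.

1, 3, 2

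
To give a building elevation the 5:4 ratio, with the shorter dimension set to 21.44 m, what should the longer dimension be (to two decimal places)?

5:4 = 1.25000.
Longer side = 21.44 × 1.25000 ≈ 26.8000 → 26.80 m.

26.80 m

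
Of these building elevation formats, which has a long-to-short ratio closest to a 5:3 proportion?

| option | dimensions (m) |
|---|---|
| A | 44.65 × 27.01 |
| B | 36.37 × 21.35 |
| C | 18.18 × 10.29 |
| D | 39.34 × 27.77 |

A

Ratios (long/short): A ≈ 1.653; B ≈ 1.704; C ≈ 1.767; D ≈ 1.417.
5:3 ≈ 1.667; option A is nearest (Δ 0.014).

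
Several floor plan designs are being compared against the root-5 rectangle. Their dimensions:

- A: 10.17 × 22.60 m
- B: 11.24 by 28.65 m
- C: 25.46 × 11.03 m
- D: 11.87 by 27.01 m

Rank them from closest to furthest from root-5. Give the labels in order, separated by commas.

Ratios: A = 22.60 / 10.17 ≈ 2.222; B = 28.65 / 11.24 ≈ 2.549; C = 25.46 / 11.03 ≈ 2.308; D = 27.01 / 11.87 ≈ 2.275.
|Δ from 2.236|: A 0.014; B 0.313; C 0.072; D 0.039.

A, D, C, B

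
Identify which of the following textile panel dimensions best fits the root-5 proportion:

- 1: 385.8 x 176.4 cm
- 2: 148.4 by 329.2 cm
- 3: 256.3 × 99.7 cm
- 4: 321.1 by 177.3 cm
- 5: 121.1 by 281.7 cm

Target root-5 ≈ 2.236.
1: 2.187 (Δ0.049)  2: 2.218 (Δ0.018)  3: 2.571 (Δ0.335)  4: 1.811 (Δ0.425)  5: 2.326 (Δ0.090)

2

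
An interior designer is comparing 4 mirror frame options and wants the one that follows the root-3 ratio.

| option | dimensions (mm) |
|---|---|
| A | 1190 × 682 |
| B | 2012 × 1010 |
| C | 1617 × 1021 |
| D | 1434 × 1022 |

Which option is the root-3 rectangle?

Ratios (long/short): A ≈ 1.745; B ≈ 1.992; C ≈ 1.584; D ≈ 1.403.
root-3 ≈ 1.732; option A is nearest (Δ 0.013).

A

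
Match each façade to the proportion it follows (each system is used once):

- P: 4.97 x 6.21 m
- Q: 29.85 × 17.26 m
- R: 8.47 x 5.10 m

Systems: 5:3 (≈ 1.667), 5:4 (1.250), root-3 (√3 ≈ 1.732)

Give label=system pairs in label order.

P = 6.21/4.97 ≈ 1.249 → 5:4 (1.250)
Q = 29.85/17.26 ≈ 1.729 → root-3 (1.732)
R = 8.47/5.10 ≈ 1.661 → 5:3 (1.667)

P=5:4, Q=root-3, R=5:3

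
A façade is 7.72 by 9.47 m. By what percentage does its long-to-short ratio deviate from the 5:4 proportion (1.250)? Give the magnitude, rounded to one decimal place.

1.9%

Ratio = 9.47 / 7.72 ≈ 1.2267.
Ideal 5:4 = 1.2500. |1.2267 − 1.2500| / 1.2500 ≈ 1.86% → 1.9%.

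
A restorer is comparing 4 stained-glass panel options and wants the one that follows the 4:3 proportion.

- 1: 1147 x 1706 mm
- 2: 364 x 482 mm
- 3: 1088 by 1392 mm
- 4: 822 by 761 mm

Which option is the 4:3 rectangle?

2

Target 4:3 ≈ 1.333.
1: 1.487 (Δ0.154)  2: 1.324 (Δ0.009)  3: 1.279 (Δ0.054)  4: 1.080 (Δ0.253)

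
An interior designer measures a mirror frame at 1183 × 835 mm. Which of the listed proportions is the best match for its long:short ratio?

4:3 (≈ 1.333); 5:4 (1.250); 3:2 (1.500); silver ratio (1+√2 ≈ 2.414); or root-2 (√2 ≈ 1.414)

1183/835 ≈ 1.417. Nearest candidates are root-2 (1.414, off by 0.003) and 3:2 (1.500, off by 0.083).

root-2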